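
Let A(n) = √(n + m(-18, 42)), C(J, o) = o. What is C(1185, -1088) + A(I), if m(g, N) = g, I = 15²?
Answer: -1088 + 3*√23 ≈ -1073.6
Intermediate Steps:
I = 225
A(n) = √(-18 + n) (A(n) = √(n - 18) = √(-18 + n))
C(1185, -1088) + A(I) = -1088 + √(-18 + 225) = -1088 + √207 = -1088 + 3*√23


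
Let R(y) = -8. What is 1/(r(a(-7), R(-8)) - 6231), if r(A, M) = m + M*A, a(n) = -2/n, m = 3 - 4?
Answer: -7/43640 ≈ -0.00016040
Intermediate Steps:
m = -1
r(A, M) = -1 + A*M (r(A, M) = -1 + M*A = -1 + A*M)
1/(r(a(-7), R(-8)) - 6231) = 1/((-1 - 2/(-7)*(-8)) - 6231) = 1/((-1 - 2*(-⅐)*(-8)) - 6231) = 1/((-1 + (2/7)*(-8)) - 6231) = 1/((-1 - 16/7) - 6231) = 1/(-23/7 - 6231) = 1/(-43640/7) = -7/43640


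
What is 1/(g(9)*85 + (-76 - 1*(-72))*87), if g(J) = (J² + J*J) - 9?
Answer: 1/12657 ≈ 7.9008e-5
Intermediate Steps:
g(J) = -9 + 2*J² (g(J) = (J² + J²) - 9 = 2*J² - 9 = -9 + 2*J²)
1/(g(9)*85 + (-76 - 1*(-72))*87) = 1/((-9 + 2*9²)*85 + (-76 - 1*(-72))*87) = 1/((-9 + 2*81)*85 + (-76 + 72)*87) = 1/((-9 + 162)*85 - 4*87) = 1/(153*85 - 348) = 1/(13005 - 348) = 1/12657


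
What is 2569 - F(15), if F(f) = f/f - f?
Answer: 2583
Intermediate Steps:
F(f) = 1 - f
2569 - F(15) = 2569 - (1 - 1*15) = 2569 - (1 - 15) = 2569 - 1*(-14) = 2569 + 14 = 2583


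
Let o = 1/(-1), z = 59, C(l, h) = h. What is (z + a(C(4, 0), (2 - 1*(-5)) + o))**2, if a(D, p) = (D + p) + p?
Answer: 5041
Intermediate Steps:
o = -1
a(D, p) = D + 2*p
(z + a(C(4, 0), (2 - 1*(-5)) + o))**2 = (59 + (0 + 2*((2 - 1*(-5)) - 1)))**2 = (59 + (0 + 2*((2 + 5) - 1)))**2 = (59 + (0 + 2*(7 - 1)))**2 = (59 + (0 + 2*6))**2 = (59 + (0 + 12))**2 = (59 + 12)**2 = 71**2 = 5041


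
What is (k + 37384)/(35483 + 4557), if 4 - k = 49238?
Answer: -1185/4004 ≈ -0.29595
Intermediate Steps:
k = -49234 (k = 4 - 1*49238 = 4 - 49238 = -49234)
(k + 37384)/(35483 + 4557) = (-49234 + 37384)/(35483 + 4557) = -11850/40040 = -11850*1/40040 = -1185/4004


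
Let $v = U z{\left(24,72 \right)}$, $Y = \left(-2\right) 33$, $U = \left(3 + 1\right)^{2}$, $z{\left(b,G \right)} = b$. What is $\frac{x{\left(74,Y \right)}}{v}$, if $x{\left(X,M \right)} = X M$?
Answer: $- \frac{407}{32} \approx -12.719$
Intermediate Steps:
$U = 16$ ($U = 4^{2} = 16$)
$Y = -66$
$x{\left(X,M \right)} = M X$
$v = 384$ ($v = 16 \cdot 24 = 384$)
$\frac{x{\left(74,Y \right)}}{v} = \frac{\left(-66\right) 74}{384} = \left(-4884\right) \frac{1}{384} = - \frac{407}{32}$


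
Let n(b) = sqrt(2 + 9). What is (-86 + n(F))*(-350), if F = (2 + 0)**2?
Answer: 30100 - 350*sqrt(11) ≈ 28939.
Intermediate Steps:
F = 4 (F = 2**2 = 4)
n(b) = sqrt(11)
(-86 + n(F))*(-350) = (-86 + sqrt(11))*(-350) = 30100 - 350*sqrt(11)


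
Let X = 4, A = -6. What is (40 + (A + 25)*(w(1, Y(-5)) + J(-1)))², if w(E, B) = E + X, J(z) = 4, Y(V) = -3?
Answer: 44521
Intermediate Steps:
w(E, B) = 4 + E (w(E, B) = E + 4 = 4 + E)
(40 + (A + 25)*(w(1, Y(-5)) + J(-1)))² = (40 + (-6 + 25)*((4 + 1) + 4))² = (40 + 19*(5 + 4))² = (40 + 19*9)² = (40 + 171)² = 211² = 44521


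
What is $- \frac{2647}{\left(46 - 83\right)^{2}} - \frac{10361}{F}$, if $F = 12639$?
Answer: $- \frac{47639642}{17302791} \approx -2.7533$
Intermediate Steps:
$- \frac{2647}{\left(46 - 83\right)^{2}} - \frac{10361}{F} = - \frac{2647}{\left(46 - 83\right)^{2}} - \frac{10361}{12639} = - \frac{2647}{\left(-37\right)^{2}} - \frac{10361}{12639} = - \frac{2647}{1369} - \frac{10361}{12639} = - \frac{47639642}{17302791}$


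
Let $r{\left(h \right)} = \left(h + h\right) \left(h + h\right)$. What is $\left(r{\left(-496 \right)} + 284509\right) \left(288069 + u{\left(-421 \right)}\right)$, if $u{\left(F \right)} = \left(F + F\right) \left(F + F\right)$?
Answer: $1264809143909$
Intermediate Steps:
$u{\left(F \right)} = 4 F^{2}$ ($u{\left(F \right)} = 2 F 2 F = 4 F^{2}$)
$r{\left(h \right)} = 4 h^{2}$ ($r{\left(h \right)} = 2 h 2 h = 4 h^{2}$)
$\left(r{\left(-496 \right)} + 284509\right) \left(288069 + u{\left(-421 \right)}\right) = \left(4 \left(-496\right)^{2} + 284509\right) \left(288069 + 4 \left(-421\right)^{2}\right) = \left(4 \cdot 246016 + 284509\right) \left(288069 + 4 \cdot 177241\right) = \left(984064 + 284509\right) \left(288069 + 708964\right) = 1268573 \cdot 997033 = 1264809143909$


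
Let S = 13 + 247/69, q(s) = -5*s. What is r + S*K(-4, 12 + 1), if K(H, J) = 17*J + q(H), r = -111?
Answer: 268045/69 ≈ 3884.7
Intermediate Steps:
S = 1144/69 (S = 13 + 247*(1/69) = 13 + 247/69 = 1144/69 ≈ 16.580)
K(H, J) = -5*H + 17*J (K(H, J) = 17*J - 5*H = -5*H + 17*J)
r + S*K(-4, 12 + 1) = -111 + 1144*(-5*(-4) + 17*(12 + 1))/69 = -111 + 1144*(20 + 17*13)/69 = -111 + 1144*(20 + 221)/69 = -111 + (1144/69)*241 = -111 + 275704/69 = 268045/69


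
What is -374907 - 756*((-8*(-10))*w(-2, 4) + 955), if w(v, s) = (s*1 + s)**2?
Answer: -4967607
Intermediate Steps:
w(v, s) = 4*s**2 (w(v, s) = (s + s)**2 = (2*s)**2 = 4*s**2)
-374907 - 756*((-8*(-10))*w(-2, 4) + 955) = -374907 - 756*((-8*(-10))*(4*4**2) + 955) = -374907 - 756*(80*(4*16) + 955) = -374907 - 756*(80*64 + 955) = -374907 - 756*(5120 + 955) = -374907 - 756*6075 = -374907 - 1*4592700 = -374907 - 4592700 = -4967607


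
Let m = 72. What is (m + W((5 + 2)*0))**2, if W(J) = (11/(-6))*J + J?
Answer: 5184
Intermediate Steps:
W(J) = -5*J/6 (W(J) = (11*(-1/6))*J + J = -11*J/6 + J = -5*J/6)
(m + W((5 + 2)*0))**2 = (72 - 5*(5 + 2)*0/6)**2 = (72 - 35*0/6)**2 = (72 - 5/6*0)**2 = (72 + 0)**2 = 72**2 = 5184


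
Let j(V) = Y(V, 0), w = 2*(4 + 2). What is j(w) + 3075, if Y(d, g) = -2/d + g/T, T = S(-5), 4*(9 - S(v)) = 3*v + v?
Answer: 18449/6 ≈ 3074.8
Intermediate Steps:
S(v) = 9 - v (S(v) = 9 - (3*v + v)/4 = 9 - v)
T = 14 (T = 9 - 1*(-5) = 9 + 5 = 14)
w = 12 (w = 2*6 = 12)
Y(d, g) = -2/d + g/14
j(V) = -2/V (j(V) = -2/V + (1/14)*0 = -2/V + 0 = -2/V)
j(w) + 3075 = -2/12 + 3075 = -2*1/12 + 3075 = -⅙ + 3075 = 18449/6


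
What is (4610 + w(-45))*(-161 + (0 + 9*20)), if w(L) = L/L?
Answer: 87609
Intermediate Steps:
w(L) = 1
(4610 + w(-45))*(-161 + (0 + 9*20)) = (4610 + 1)*(-161 + (0 + 9*20)) = 4611*(-161 + (0 + 180)) = 4611*(-161 + 180) = 4611*19 = 87609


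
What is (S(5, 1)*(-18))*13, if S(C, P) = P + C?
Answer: -1404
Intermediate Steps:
S(C, P) = C + P
(S(5, 1)*(-18))*13 = ((5 + 1)*(-18))*13 = (6*(-18))*13 = -108*13 = -1404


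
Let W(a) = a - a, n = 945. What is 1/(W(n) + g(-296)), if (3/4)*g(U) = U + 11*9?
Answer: -3/788 ≈ -0.0038071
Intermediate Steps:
g(U) = 132 + 4*U/3 (g(U) = 4*(U + 11*9)/3 = 4*(U + 99)/3 = 4*(99 + U)/3 = 132 + 4*U/3)
W(a) = 0
1/(W(n) + g(-296)) = 1/(0 + (132 + (4/3)*(-296))) = 1/(0 + (132 - 1184/3)) = 1/(0 - 788/3) = 1/(-788/3) = -3/788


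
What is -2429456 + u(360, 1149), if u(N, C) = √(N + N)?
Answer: -2429456 + 12*√5 ≈ -2.4294e+6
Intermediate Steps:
u(N, C) = √2*√N (u(N, C) = √(2*N) = √2*√N)
-2429456 + u(360, 1149) = -2429456 + √2*√360 = -2429456 + √2*(6*√10) = -2429456 + 12*√5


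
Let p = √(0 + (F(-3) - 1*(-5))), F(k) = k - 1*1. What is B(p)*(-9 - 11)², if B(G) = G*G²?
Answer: 400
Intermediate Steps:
F(k) = -1 + k (F(k) = k - 1 = -1 + k)
p = 1 (p = √(0 + ((-1 - 3) - 1*(-5))) = √(0 + (-4 + 5)) = √(0 + 1) = √1 = 1)
B(G) = G³
B(p)*(-9 - 11)² = 1³*(-9 - 11)² = 1*(-20)² = 1*400 = 400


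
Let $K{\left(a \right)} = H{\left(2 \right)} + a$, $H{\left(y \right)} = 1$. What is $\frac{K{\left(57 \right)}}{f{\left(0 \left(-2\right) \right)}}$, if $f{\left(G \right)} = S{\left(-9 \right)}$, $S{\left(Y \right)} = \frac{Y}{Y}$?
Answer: $58$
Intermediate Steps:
$S{\left(Y \right)} = 1$
$f{\left(G \right)} = 1$
$K{\left(a \right)} = 1 + a$
$\frac{K{\left(57 \right)}}{f{\left(0 \left(-2\right) \right)}} = \frac{1 + 57}{1} = 58 \cdot 1 = 58$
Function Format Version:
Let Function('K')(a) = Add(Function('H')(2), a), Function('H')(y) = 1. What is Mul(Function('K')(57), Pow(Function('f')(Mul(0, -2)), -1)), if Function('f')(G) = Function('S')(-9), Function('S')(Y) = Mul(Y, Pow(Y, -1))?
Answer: 58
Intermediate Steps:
Function('S')(Y) = 1
Function('f')(G) = 1
Function('K')(a) = Add(1, a)
Mul(Function('K')(57), Pow(Function('f')(Mul(0, -2)), -1)) = Mul(Add(1, 57), Pow(1, -1)) = Mul(58, 1) = 58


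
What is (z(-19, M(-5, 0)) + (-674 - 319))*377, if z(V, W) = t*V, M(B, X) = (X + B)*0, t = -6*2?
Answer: -288405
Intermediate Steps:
t = -12
M(B, X) = 0 (M(B, X) = (B + X)*0 = 0)
z(V, W) = -12*V
(z(-19, M(-5, 0)) + (-674 - 319))*377 = (-12*(-19) + (-674 - 319))*377 = (228 - 993)*377 = -765*377 = -288405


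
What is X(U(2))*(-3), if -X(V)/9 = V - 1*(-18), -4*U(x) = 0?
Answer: 486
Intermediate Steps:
U(x) = 0 (U(x) = -1/4*0 = 0)
X(V) = -162 - 9*V (X(V) = -9*(V - 1*(-18)) = -9*(V + 18) = -9*(18 + V) = -162 - 9*V)
X(U(2))*(-3) = (-162 - 9*0)*(-3) = (-162 + 0)*(-3) = -162*(-3) = 486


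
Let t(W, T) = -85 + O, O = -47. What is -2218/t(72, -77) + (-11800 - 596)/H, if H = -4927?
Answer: 6282179/325182 ≈ 19.319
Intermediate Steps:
t(W, T) = -132 (t(W, T) = -85 - 47 = -132)
-2218/t(72, -77) + (-11800 - 596)/H = -2218/(-132) + (-11800 - 596)/(-4927) = -2218*(-1/132) - 12396*(-1/4927) = 1109/66 + 12396/4927 = 6282179/325182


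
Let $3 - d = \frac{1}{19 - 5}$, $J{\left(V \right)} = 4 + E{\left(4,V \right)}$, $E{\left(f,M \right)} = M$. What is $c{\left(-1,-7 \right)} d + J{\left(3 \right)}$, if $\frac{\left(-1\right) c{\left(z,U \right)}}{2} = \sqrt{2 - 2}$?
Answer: $7$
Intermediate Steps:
$c{\left(z,U \right)} = 0$ ($c{\left(z,U \right)} = - 2 \sqrt{2 - 2} = - 2 \sqrt{0} = \left(-2\right) 0 = 0$)
$J{\left(V \right)} = 4 + V$
$d = \frac{41}{14}$ ($d = 3 - \frac{1}{19 - 5} = 3 - \frac{1}{14} = \frac{41}{14} \approx 2.9286$)
$c{\left(-1,-7 \right)} d + J{\left(3 \right)} = 0 \cdot \frac{41}{14} + \left(4 + 3\right) = 0 + 7 = 7$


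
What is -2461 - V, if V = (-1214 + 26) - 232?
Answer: -1041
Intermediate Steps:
V = -1420 (V = -1188 - 232 = -1420)
-2461 - V = -2461 - 1*(-1420) = -2461 + 1420 = -1041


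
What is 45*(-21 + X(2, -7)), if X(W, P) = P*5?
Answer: -2520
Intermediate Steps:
X(W, P) = 5*P
45*(-21 + X(2, -7)) = 45*(-21 + 5*(-7)) = 45*(-21 - 35) = 45*(-56) = -2520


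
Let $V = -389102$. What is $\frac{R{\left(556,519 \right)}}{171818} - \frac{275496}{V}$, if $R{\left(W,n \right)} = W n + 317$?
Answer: $\frac{79869673295}{33427363718} \approx 2.3894$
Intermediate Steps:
$R{\left(W,n \right)} = 317 + W n$
$\frac{R{\left(556,519 \right)}}{171818} - \frac{275496}{V} = \frac{317 + 556 \cdot 519}{171818} - \frac{275496}{-389102} = \left(317 + 288564\right) \frac{1}{171818} - - \frac{137748}{194551} = 288881 \cdot \frac{1}{171818} + \frac{137748}{194551} = \frac{288881}{171818} + \frac{137748}{194551} = \frac{79869673295}{33427363718}$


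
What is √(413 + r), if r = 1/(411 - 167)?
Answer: 3*√683017/122 ≈ 20.323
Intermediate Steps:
r = 1/244 ≈ 0.0040984
√(413 + r) = √(413 + 1/244) = √(100773/244) = 3*√683017/122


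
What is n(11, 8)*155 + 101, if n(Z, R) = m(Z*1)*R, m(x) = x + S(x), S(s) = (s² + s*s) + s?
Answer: 327461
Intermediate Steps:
S(s) = s + 2*s² (S(s) = (s² + s²) + s = 2*s² + s = s + 2*s²)
m(x) = x + x*(1 + 2*x)
n(Z, R) = 2*R*Z*(1 + Z) (n(Z, R) = (2*(Z*1)*(1 + Z*1))*R = (2*Z*(1 + Z))*R = 2*R*Z*(1 + Z))
n(11, 8)*155 + 101 = (2*8*11*(1 + 11))*155 + 101 = (2*8*11*12)*155 + 101 = 2112*155 + 101 = 327360 + 101 = 327461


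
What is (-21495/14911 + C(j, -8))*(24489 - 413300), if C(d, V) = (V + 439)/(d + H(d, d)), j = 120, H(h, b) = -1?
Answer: -1504207112896/1774409 ≈ -8.4772e+5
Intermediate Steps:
C(d, V) = (439 + V)/(-1 + d) (C(d, V) = (V + 439)/(d - 1) = (439 + V)/(-1 + d))
(-21495/14911 + C(j, -8))*(24489 - 413300) = (-21495/14911 + (439 - 8)/(-1 + 120))*(24489 - 413300) = (-21495*1/14911 + 431/119)*(-388811) = (-21495/14911 + (1/119)*431)*(-388811) = (-21495/14911 + 431/119)*(-388811) = (3868736/1774409)*(-388811) = -1504207112896/1774409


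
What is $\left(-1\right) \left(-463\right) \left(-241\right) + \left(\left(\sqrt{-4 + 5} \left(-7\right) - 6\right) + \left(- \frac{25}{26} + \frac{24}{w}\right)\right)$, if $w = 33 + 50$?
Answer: $- \frac{240825619}{2158} \approx -1.116 \cdot 10^{5}$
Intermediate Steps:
$w = 83$
$\left(-1\right) \left(-463\right) \left(-241\right) + \left(\left(\sqrt{-4 + 5} \left(-7\right) - 6\right) + \left(- \frac{25}{26} + \frac{24}{w}\right)\right) = \left(-1\right) \left(-463\right) \left(-241\right) + \left(\left(\sqrt{-4 + 5} \left(-7\right) - 6\right) + \left(- \frac{25}{26} + \frac{24}{83}\right)\right) = 463 \left(-241\right) + \left(\left(\sqrt{1} \left(-7\right) - 6\right) + \left(\left(-25\right) \frac{1}{26} + 24 \cdot \frac{1}{83}\right)\right) = -111583 + \left(\left(1 \left(-7\right) - 6\right) + \left(- \frac{25}{26} + \frac{24}{83}\right)\right) = -111583 - \frac{29505}{2158} = - \frac{240825619}{2158}$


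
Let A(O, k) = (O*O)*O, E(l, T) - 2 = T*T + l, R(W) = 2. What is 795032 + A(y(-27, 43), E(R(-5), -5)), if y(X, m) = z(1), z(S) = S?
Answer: 795033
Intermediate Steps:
E(l, T) = 2 + l + T**2 (E(l, T) = 2 + (T*T + l) = 2 + (T**2 + l) = 2 + (l + T**2) = 2 + l + T**2)
y(X, m) = 1
A(O, k) = O**3 (A(O, k) = O**2*O = O**3)
795032 + A(y(-27, 43), E(R(-5), -5)) = 795032 + 1**3 = 795032 + 1 = 795033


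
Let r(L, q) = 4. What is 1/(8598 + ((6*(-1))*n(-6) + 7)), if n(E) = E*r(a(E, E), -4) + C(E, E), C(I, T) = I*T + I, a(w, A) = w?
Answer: 1/8569 ≈ 0.00011670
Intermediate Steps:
C(I, T) = I + I*T
n(E) = 4*E + E*(1 + E) (n(E) = E*4 + E*(1 + E) = 4*E + E*(1 + E))
1/(8598 + ((6*(-1))*n(-6) + 7)) = 1/(8598 + ((6*(-1))*(-6*(5 - 6)) + 7)) = 1/(8598 + (-(-36)*(-1) + 7)) = 1/(8598 + (-6*6 + 7)) = 1/(8598 + (-36 + 7)) = 1/(8598 - 29) = 1/8569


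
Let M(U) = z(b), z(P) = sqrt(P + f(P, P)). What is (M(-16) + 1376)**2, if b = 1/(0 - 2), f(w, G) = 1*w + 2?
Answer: 1896129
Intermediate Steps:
f(w, G) = 2 + w (f(w, G) = w + 2 = 2 + w)
b = -1/2 (b = 1/(-2) = -1/2 ≈ -0.50000)
z(P) = sqrt(2 + 2*P) (z(P) = sqrt(P + (2 + P)) = sqrt(2 + 2*P))
M(U) = 1 (M(U) = sqrt(2 + 2*(-1/2)) = sqrt(2 - 1) = sqrt(1) = 1)
(M(-16) + 1376)**2 = (1 + 1376)**2 = 1377**2 = 1896129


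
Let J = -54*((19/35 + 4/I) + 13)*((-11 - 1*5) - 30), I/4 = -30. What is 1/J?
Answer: 35/1174518 ≈ 2.9799e-5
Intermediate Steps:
I = -120 (I = 4*(-30) = -120)
J = 1174518/35 (J = -54*((19/35 + 4/(-120)) + 13)*((-11 - 1*5) - 30) = -54*((19*(1/35) + 4*(-1/120)) + 13)*((-11 - 5) - 30) = -54*((19/35 - 1/30) + 13)*(-16 - 30) = -54*(107/210 + 13)*(-46) = -25533*(-46)/35 = -54*(-65251/105) = 1174518/35 ≈ 33558.)
1/J = 1/(1174518/35) = 35/1174518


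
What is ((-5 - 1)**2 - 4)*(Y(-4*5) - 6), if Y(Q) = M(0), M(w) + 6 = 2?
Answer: -320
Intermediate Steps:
M(w) = -4 (M(w) = -6 + 2 = -4)
Y(Q) = -4
((-5 - 1)**2 - 4)*(Y(-4*5) - 6) = ((-5 - 1)**2 - 4)*(-4 - 6) = ((-6)**2 - 4)*(-10) = (36 - 4)*(-10) = 32*(-10) = -320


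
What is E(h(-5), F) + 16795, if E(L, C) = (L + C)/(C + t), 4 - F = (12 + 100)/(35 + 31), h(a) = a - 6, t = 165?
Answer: 92724908/5521 ≈ 16795.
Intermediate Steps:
h(a) = -6 + a
F = 76/33 (F = 4 - (12 + 100)/(35 + 31) = 4 - 112/66 = 4 - 1*56/33 = 4 - 56/33 = 76/33 ≈ 2.3030)
E(L, C) = (C + L)/(165 + C) (E(L, C) = (L + C)/(C + 165) = (C + L)/(165 + C))
E(h(-5), F) + 16795 = (76/33 + (-6 - 5))/(165 + 76/33) + 16795 = (76/33 - 11)/(5521/33) + 16795 = (33/5521)*(-287/33) + 16795 = -287/5521 + 16795 = 92724908/5521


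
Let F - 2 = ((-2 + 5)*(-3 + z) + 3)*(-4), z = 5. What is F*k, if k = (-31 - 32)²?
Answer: -134946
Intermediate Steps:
k = 3969 (k = (-63)² = 3969)
F = -34 (F = 2 + ((-2 + 5)*(-3 + 5) + 3)*(-4) = 2 + (3*2 + 3)*(-4) = 2 + (6 + 3)*(-4) = 2 + 9*(-4) = 2 - 36 = -34)
F*k = -34*3969 = -134946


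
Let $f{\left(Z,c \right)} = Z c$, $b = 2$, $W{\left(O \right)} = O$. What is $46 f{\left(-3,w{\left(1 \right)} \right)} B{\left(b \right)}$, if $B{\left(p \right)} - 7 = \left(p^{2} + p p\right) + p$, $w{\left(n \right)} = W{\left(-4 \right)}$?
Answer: $9384$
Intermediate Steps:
$w{\left(n \right)} = -4$
$B{\left(p \right)} = 7 + p + 2 p^{2}$ ($B{\left(p \right)} = 7 + \left(\left(p^{2} + p p\right) + p\right) = 7 + \left(\left(p^{2} + p^{2}\right) + p\right) = 7 + \left(2 p^{2} + p\right) = 7 + \left(p + 2 p^{2}\right) = 7 + p + 2 p^{2}$)
$46 f{\left(-3,w{\left(1 \right)} \right)} B{\left(b \right)} = 46 \left(\left(-3\right) \left(-4\right)\right) \left(7 + 2 + 2 \cdot 2^{2}\right) = 46 \cdot 12 \left(7 + 2 + 2 \cdot 4\right) = 552 \left(7 + 2 + 8\right) = 552 \cdot 17 = 9384$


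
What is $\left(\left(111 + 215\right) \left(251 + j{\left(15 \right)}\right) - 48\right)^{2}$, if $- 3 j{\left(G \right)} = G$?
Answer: $6423701904$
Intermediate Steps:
$j{\left(G \right)} = - \frac{G}{3}$
$\left(\left(111 + 215\right) \left(251 + j{\left(15 \right)}\right) - 48\right)^{2} = \left(\left(111 + 215\right) \left(251 - 5\right) - 48\right)^{2} = \left(326 \left(251 - 5\right) - 48\right)^{2} = \left(326 \cdot 246 - 48\right)^{2} = \left(80196 - 48\right)^{2} = 80148^{2} = 6423701904$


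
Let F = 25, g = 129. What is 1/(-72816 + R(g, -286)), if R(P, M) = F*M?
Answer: -1/79966 ≈ -1.2505e-5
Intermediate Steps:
R(P, M) = 25*M
1/(-72816 + R(g, -286)) = 1/(-72816 + 25*(-286)) = 1/(-72816 - 7150) = 1/(-79966) = -1/79966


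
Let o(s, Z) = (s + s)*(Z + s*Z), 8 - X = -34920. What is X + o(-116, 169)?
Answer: 4543848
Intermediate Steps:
X = 34928 (X = 8 - 1*(-34920) = 8 + 34920 = 34928)
o(s, Z) = 2*s*(Z + Z*s) (o(s, Z) = (2*s)*(Z + Z*s) = 2*s*(Z + Z*s))
X + o(-116, 169) = 34928 + 2*169*(-116)*(1 - 116) = 34928 + 2*169*(-116)*(-115) = 34928 + 4508920 = 4543848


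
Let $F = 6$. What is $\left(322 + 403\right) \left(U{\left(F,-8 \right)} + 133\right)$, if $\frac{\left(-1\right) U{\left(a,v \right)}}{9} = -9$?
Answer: $155150$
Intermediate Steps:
$U{\left(a,v \right)} = 81$ ($U{\left(a,v \right)} = \left(-9\right) \left(-9\right) = 81$)
$\left(322 + 403\right) \left(U{\left(F,-8 \right)} + 133\right) = \left(322 + 403\right) \left(81 + 133\right) = 725 \cdot 214 = 155150$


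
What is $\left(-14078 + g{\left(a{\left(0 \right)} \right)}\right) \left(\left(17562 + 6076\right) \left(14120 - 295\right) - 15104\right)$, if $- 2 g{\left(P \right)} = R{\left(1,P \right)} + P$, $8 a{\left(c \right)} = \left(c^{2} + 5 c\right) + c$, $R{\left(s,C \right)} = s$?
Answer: $-4600575693311$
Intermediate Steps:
$a{\left(c \right)} = \frac{c^{2}}{8} + \frac{3 c}{4}$ ($a{\left(c \right)} = \frac{\left(c^{2} + 5 c\right) + c}{8} = \frac{c^{2} + 6 c}{8} = \frac{c^{2}}{8} + \frac{3 c}{4}$)
$g{\left(P \right)} = - \frac{1}{2} - \frac{P}{2}$ ($g{\left(P \right)} = - \frac{1 + P}{2} = - \frac{1}{2} - \frac{P}{2}$)
$\left(-14078 + g{\left(a{\left(0 \right)} \right)}\right) \left(\left(17562 + 6076\right) \left(14120 - 295\right) - 15104\right) = \left(-14078 - \left(\frac{1}{2} + \frac{\frac{1}{8} \cdot 0 \left(6 + 0\right)}{2}\right)\right) \left(\left(17562 + 6076\right) \left(14120 - 295\right) - 15104\right) = \left(-14078 - \left(\frac{1}{2} + \frac{\frac{1}{8} \cdot 0 \cdot 6}{2}\right)\right) \left(23638 \cdot 13825 - 15104\right) = \left(-14078 - \frac{1}{2}\right) \left(326795350 - 15104\right) = \left(-14078 + \left(- \frac{1}{2} + 0\right)\right) 326780246 = \left(-14078 - \frac{1}{2}\right) 326780246 = \left(- \frac{28157}{2}\right) 326780246 = -4600575693311$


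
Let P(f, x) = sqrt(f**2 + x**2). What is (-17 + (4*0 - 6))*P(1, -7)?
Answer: -115*sqrt(2) ≈ -162.63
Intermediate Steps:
(-17 + (4*0 - 6))*P(1, -7) = (-17 + (4*0 - 6))*sqrt(1**2 + (-7)**2) = (-17 + (0 - 6))*sqrt(1 + 49) = (-17 - 6)*sqrt(50) = -115*sqrt(2)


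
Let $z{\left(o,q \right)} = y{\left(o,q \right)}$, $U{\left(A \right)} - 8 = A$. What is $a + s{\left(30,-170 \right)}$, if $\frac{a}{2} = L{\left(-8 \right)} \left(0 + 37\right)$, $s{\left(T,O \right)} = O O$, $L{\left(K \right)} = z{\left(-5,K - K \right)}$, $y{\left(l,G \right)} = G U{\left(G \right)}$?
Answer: $28900$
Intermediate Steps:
$U{\left(A \right)} = 8 + A$
$y{\left(l,G \right)} = G \left(8 + G\right)$
$z{\left(o,q \right)} = q \left(8 + q\right)$
$L{\left(K \right)} = 0$ ($L{\left(K \right)} = \left(K - K\right) \left(8 + \left(K - K\right)\right) = 0 \left(8 + 0\right) = 0 \cdot 8 = 0$)
$s{\left(T,O \right)} = O^{2}$
$a = 0$ ($a = 2 \cdot 0 \left(0 + 37\right) = 2 \cdot 0 \cdot 37 = 2 \cdot 0 = 0$)
$a + s{\left(30,-170 \right)} = 0 + \left(-170\right)^{2} = 0 + 28900 = 28900$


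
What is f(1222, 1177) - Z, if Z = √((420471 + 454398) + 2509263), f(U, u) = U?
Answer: 1222 - 2*√846033 ≈ -617.60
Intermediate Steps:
Z = 2*√846033 (Z = √(874869 + 2509263) = √3384132 = 2*√846033 ≈ 1839.6)
f(1222, 1177) - Z = 1222 - 2*√846033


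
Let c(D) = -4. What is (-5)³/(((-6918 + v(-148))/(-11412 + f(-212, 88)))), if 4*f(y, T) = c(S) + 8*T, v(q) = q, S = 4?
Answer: -1404625/7066 ≈ -198.79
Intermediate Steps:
f(y, T) = -1 + 2*T (f(y, T) = (-4 + 8*T)/4 = -1 + 2*T)
(-5)³/(((-6918 + v(-148))/(-11412 + f(-212, 88)))) = (-5)³/(((-6918 - 148)/(-11412 + (-1 + 2*88)))) = -125/((-7066/(-11412 + (-1 + 176)))) = -125/((-7066/(-11412 + 175))) = -125/((-7066/(-11237))) = -125/((-7066*(-1/11237))) = -125/7066/11237 = -125*11237/7066 = -1404625/7066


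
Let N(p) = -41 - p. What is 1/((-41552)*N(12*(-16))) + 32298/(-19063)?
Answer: -202649039959/119607972176 ≈ -1.6943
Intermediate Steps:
1/((-41552)*N(12*(-16))) + 32298/(-19063) = 1/((-41552)*(-41 - 12*(-16))) + 32298/(-19063) = -1/(41552*(-41 - 1*(-192))) + 32298*(-1/19063) = -1/(41552*(-41 + 192)) - 32298/19063 = -1/41552/151 - 32298/19063 = -1/41552*1/151 - 32298/19063 = -1/6274352 - 32298/19063 = -202649039959/119607972176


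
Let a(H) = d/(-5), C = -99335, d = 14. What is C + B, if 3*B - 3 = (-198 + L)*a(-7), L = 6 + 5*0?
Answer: -495774/5 ≈ -99155.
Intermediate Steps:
a(H) = -14/5 (a(H) = 14/(-5) = 14*(-⅕) = -14/5)
L = 6 (L = 6 + 0 = 6)
B = 901/5 (B = 1 + ((-198 + 6)*(-14/5))/3 = 1 + (-192*(-14/5))/3 = 1 + (⅓)*(2688/5) = 1 + 896/5 = 901/5 ≈ 180.20)
C + B = -99335 + 901/5 = -495774/5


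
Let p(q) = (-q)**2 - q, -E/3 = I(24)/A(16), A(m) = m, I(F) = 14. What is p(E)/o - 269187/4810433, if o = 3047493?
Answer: -17499727443509/312741565748672 ≈ -0.055956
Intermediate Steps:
E = -21/8 (E = -42/16 = -3*7/8 = -21/8 ≈ -2.6250)
p(q) = q**2 - q
p(E)/o - 269187/4810433 = -21*(-1 - 21/8)/8/3047493 - 269187/4810433 = -21/8*(-29/8)*(1/3047493) - 269187*1/4810433 = (609/64)*(1/3047493) - 269187/4810433 = 203/65013184 - 269187/4810433 = -17499727443509/312741565748672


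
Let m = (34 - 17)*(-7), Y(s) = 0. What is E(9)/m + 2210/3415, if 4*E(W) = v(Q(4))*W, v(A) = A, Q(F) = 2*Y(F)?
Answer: 442/683 ≈ 0.64715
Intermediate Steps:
Q(F) = 0 (Q(F) = 2*0 = 0)
m = -119 (m = 17*(-7) = -119)
E(W) = 0 (E(W) = (0*W)/4 = (¼)*0 = 0)
E(9)/m + 2210/3415 = 0/(-119) + 2210/3415 = 0*(-1/119) + 2210*(1/3415) = 0 + 442/683 = 442/683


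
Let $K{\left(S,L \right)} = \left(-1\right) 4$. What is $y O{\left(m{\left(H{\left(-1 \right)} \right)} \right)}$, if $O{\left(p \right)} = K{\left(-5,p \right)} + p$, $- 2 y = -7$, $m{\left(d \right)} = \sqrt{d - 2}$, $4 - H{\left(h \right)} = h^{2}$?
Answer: $- \frac{21}{2} \approx -10.5$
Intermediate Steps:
$H{\left(h \right)} = 4 - h^{2}$
$m{\left(d \right)} = \sqrt{-2 + d}$
$y = \frac{7}{2}$ ($y = \left(- \frac{1}{2}\right) \left(-7\right) = \frac{7}{2} \approx 3.5$)
$K{\left(S,L \right)} = -4$
$O{\left(p \right)} = -4 + p$
$y O{\left(m{\left(H{\left(-1 \right)} \right)} \right)} = \frac{7 \left(-4 + \sqrt{-2 + \left(4 - \left(-1\right)^{2}\right)}\right)}{2} = \frac{7 \left(-4 + \sqrt{-2 + \left(4 - 1\right)}\right)}{2} = \frac{7 \left(-4 + \sqrt{-2 + 3}\right)}{2} = \frac{7 \left(-4 + \sqrt{1}\right)}{2} = \frac{7 \left(-4 + 1\right)}{2} = \frac{7}{2} \left(-3\right) = - \frac{21}{2}$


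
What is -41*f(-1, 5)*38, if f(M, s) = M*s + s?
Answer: 0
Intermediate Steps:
f(M, s) = s + M*s
-41*f(-1, 5)*38 = -205*(1 - 1)*38 = -205*0*38 = -41*0*38 = 0*38 = 0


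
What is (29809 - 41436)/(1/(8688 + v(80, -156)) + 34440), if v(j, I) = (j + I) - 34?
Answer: -99736406/295426321 ≈ -0.33760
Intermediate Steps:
v(j, I) = -34 + I + j (v(j, I) = (I + j) - 34 = -34 + I + j)
(29809 - 41436)/(1/(8688 + v(80, -156)) + 34440) = (29809 - 41436)/(1/(8688 + (-34 - 156 + 80)) + 34440) = -11627/(1/(8688 - 110) + 34440) = -11627/(1/8578 + 34440) = -11627/295426321/8578 = -11627*8578/295426321 = -99736406/295426321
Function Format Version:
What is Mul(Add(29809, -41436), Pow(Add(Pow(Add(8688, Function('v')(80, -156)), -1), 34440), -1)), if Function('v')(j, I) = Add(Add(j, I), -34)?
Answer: Rational(-99736406, 295426321) ≈ -0.33760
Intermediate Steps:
Function('v')(j, I) = Add(-34, I, j) (Function('v')(j, I) = Add(Add(I, j), -34) = Add(-34, I, j))
Mul(Add(29809, -41436), Pow(Add(Pow(Add(8688, Function('v')(80, -156)), -1), 34440), -1)) = Mul(Add(29809, -41436), Pow(Add(Pow(Add(8688, Add(-34, -156, 80)), -1), 34440), -1)) = Mul(-11627, Pow(Add(Pow(Add(8688, -110), -1), 34440), -1)) = Mul(-11627, Pow(Add(Pow(8578, -1), 34440), -1)) = Mul(-11627, Pow(Add(Rational(1, 8578), 34440), -1)) = Mul(-11627, Pow(Rational(295426321, 8578), -1)) = Mul(-11627, Rational(8578, 295426321)) = Rational(-99736406, 295426321)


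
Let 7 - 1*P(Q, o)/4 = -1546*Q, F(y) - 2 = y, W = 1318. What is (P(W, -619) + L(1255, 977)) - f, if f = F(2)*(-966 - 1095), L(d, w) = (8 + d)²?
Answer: 9753953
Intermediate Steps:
F(y) = 2 + y
P(Q, o) = 28 + 6184*Q (P(Q, o) = 28 - (-6184)*Q = 28 + 6184*Q)
f = -8244 (f = (2 + 2)*(-966 - 1095) = 4*(-2061) = -8244)
(P(W, -619) + L(1255, 977)) - f = ((28 + 6184*1318) + (8 + 1255)²) - 1*(-8244) = ((28 + 8150512) + 1263²) + 8244 = (8150540 + 1595169) + 8244 = 9745709 + 8244 = 9753953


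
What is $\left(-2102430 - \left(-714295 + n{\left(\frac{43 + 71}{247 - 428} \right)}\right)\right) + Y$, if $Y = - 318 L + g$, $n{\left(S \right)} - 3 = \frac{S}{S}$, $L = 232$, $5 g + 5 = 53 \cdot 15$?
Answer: $-1461757$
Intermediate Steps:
$g = 158$ ($g = -1 + \frac{53 \cdot 15}{5} = -1 + \frac{1}{5} \cdot 795 = -1 + 159 = 158$)
$n{\left(S \right)} = 4$ ($n{\left(S \right)} = 3 + \frac{S}{S} = 3 + 1 = 4$)
$Y = -73618$ ($Y = \left(-318\right) 232 + 158 = -73776 + 158 = -73618$)
$\left(-2102430 - \left(-714295 + n{\left(\frac{43 + 71}{247 - 428} \right)}\right)\right) + Y = \left(-2102430 + \left(714295 - 4\right)\right) - 73618 = \left(-2102430 + 714291\right) - 73618 = -1388139 - 73618 = -1461757$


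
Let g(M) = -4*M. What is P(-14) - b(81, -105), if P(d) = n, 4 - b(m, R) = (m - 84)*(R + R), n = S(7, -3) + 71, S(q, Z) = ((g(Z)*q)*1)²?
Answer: 7753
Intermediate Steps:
S(q, Z) = 16*Z²*q² (S(q, Z) = (((-4*Z)*q)*1)² = (-4*Z*q*1)² = (-4*Z*q)² = 16*Z²*q²)
n = 7127 (n = 16*(-3)²*7² + 71 = 16*9*49 + 71 = 7056 + 71 = 7127)
b(m, R) = 4 - 2*R*(-84 + m) (b(m, R) = 4 - (m - 84)*(R + R) = 4 - (-84 + m)*2*R = 4 - 2*R*(-84 + m))
P(d) = 7127
P(-14) - b(81, -105) = 7127 - (4 + 168*(-105) - 2*(-105)*81) = 7127 - (4 - 17640 + 17010) = 7127 - 1*(-626) = 7127 + 626 = 7753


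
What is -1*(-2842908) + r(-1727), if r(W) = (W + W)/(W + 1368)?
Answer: 1020607426/359 ≈ 2.8429e+6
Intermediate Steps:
r(W) = 2*W/(1368 + W) (r(W) = (2*W)/(1368 + W) = 2*W/(1368 + W))
-1*(-2842908) + r(-1727) = -1*(-2842908) + 2*(-1727)/(1368 - 1727) = 2842908 + 2*(-1727)/(-359) = 2842908 + 2*(-1727)*(-1/359) = 2842908 + 3454/359 = 1020607426/359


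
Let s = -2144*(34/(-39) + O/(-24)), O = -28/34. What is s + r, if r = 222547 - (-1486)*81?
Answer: 228541775/663 ≈ 3.4471e+5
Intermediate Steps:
O = -14/17 (O = -28*1/34 = -14/17 ≈ -0.82353)
r = 342913 (r = 222547 - 1*(-120366) = 222547 + 120366 = 342913)
s = 1190456/663 (s = -2144*(34/(-39) - 14/17/(-24)) = -2144*(34*(-1/39) - 14/17*(-1/24)) = -2144*(-34/39 + 7/204) = -2144*(-2221/2652) = 1190456/663 ≈ 1795.6)
s + r = 1190456/663 + 342913 = 228541775/663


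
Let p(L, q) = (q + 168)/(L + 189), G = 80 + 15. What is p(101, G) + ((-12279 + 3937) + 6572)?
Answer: -513037/290 ≈ -1769.1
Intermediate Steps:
G = 95
p(L, q) = (168 + q)/(189 + L)
p(101, G) + ((-12279 + 3937) + 6572) = (168 + 95)/(189 + 101) + ((-12279 + 3937) + 6572) = 263/290 + (-8342 + 6572) = (1/290)*263 - 1770 = 263/290 - 1770 = -513037/290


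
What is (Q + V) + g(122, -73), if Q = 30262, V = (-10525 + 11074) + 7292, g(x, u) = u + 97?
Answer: 38127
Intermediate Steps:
g(x, u) = 97 + u
V = 7841 (V = 549 + 7292 = 7841)
(Q + V) + g(122, -73) = (30262 + 7841) + (97 - 73) = 38103 + 24 = 38127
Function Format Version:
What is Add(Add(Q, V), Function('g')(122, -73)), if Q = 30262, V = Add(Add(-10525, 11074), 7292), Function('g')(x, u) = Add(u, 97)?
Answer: 38127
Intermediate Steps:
Function('g')(x, u) = Add(97, u)
V = 7841 (V = Add(549, 7292) = 7841)
Add(Add(Q, V), Function('g')(122, -73)) = Add(Add(30262, 7841), Add(97, -73)) = Add(38103, 24) = 38127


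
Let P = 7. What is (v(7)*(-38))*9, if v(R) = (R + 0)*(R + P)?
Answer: -33516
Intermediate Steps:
v(R) = R*(7 + R) (v(R) = (R + 0)*(R + 7) = R*(7 + R))
(v(7)*(-38))*9 = ((7*(7 + 7))*(-38))*9 = ((7*14)*(-38))*9 = (98*(-38))*9 = -3724*9 = -33516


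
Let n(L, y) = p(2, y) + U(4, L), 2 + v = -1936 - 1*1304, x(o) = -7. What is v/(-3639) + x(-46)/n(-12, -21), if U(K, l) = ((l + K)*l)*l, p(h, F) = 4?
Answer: 535327/596796 ≈ 0.89700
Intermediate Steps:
v = -3242 (v = -2 + (-1936 - 1*1304) = -2 + (-1936 - 1304) = -2 - 3240 = -3242)
U(K, l) = l²*(K + l) (U(K, l) = ((K + l)*l)*l = (l*(K + l))*l = l²*(K + l))
n(L, y) = 4 + L²*(4 + L)
v/(-3639) + x(-46)/n(-12, -21) = -3242/(-3639) - 7/(4 + (-12)²*(4 - 12)) = -3242*(-1/3639) - 7/(4 + 144*(-8)) = 3242/3639 - 7/(4 - 1152) = 3242/3639 - 7/(-1148) = 3242/3639 - 7*(-1/1148) = 3242/3639 + 1/164 = 535327/596796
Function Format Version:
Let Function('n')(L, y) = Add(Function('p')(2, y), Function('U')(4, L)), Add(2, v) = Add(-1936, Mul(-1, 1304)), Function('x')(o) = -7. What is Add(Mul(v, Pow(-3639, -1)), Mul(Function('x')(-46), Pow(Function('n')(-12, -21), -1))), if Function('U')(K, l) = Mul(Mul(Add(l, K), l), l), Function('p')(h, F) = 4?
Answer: Rational(535327, 596796) ≈ 0.89700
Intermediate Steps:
v = -3242 (v = Add(-2, Add(-1936, Mul(-1, 1304))) = Add(-2, Add(-1936, -1304)) = Add(-2, -3240) = -3242)
Function('U')(K, l) = Mul(Pow(l, 2), Add(K, l)) (Function('U')(K, l) = Mul(Mul(Add(K, l), l), l) = Mul(Mul(l, Add(K, l)), l) = Mul(Pow(l, 2), Add(K, l)))
Function('n')(L, y) = Add(4, Mul(Pow(L, 2), Add(4, L)))
Add(Mul(v, Pow(-3639, -1)), Mul(Function('x')(-46), Pow(Function('n')(-12, -21), -1))) = Add(Mul(-3242, Pow(-3639, -1)), Mul(-7, Pow(Add(4, Mul(Pow(-12, 2), Add(4, -12))), -1))) = Add(Mul(-3242, Rational(-1, 3639)), Mul(-7, Pow(Add(4, Mul(144, -8)), -1))) = Add(Rational(3242, 3639), Mul(-7, Pow(Add(4, -1152), -1))) = Add(Rational(3242, 3639), Mul(-7, Pow(-1148, -1))) = Add(Rational(3242, 3639), Mul(-7, Rational(-1, 1148))) = Add(Rational(3242, 3639), Rational(1, 164)) = Rational(535327, 596796)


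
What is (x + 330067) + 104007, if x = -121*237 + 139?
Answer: 405536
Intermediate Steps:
x = -28538 (x = -28677 + 139 = -28538)
(x + 330067) + 104007 = (-28538 + 330067) + 104007 = 301529 + 104007 = 405536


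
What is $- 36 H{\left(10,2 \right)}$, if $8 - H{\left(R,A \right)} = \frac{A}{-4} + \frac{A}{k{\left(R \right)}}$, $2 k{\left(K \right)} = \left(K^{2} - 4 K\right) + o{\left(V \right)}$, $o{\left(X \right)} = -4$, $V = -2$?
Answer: $- \frac{2124}{7} \approx -303.43$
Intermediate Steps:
$k{\left(K \right)} = -2 + \frac{K^{2}}{2} - 2 K$ ($k{\left(K \right)} = \frac{\left(K^{2} - 4 K\right) - 4}{2} = \frac{-4 + K^{2} - 4 K}{2} = -2 + \frac{K^{2}}{2} - 2 K$)
$H{\left(R,A \right)} = 8 + \frac{A}{4} - \frac{A}{-2 + \frac{R^{2}}{2} - 2 R}$ ($H{\left(R,A \right)} = 8 - \left(\frac{A}{-4} + \frac{A}{-2 + \frac{R^{2}}{2} - 2 R}\right) = 8 - \left(A \left(- \frac{1}{4}\right) + \frac{A}{-2 + \frac{R^{2}}{2} - 2 R}\right) = 8 - \left(- \frac{A}{4} + \frac{A}{-2 + \frac{R^{2}}{2} - 2 R}\right) = 8 + \left(\frac{A}{4} - \frac{A}{-2 + \frac{R^{2}}{2} - 2 R}\right) = 8 + \frac{A}{4} - \frac{A}{-2 + \frac{R^{2}}{2} - 2 R}$)
$- 36 H{\left(10,2 \right)} = - 36 \frac{8 \cdot 2 + \left(32 + 2\right) \left(4 - 10^{2} + 4 \cdot 10\right)}{4 \left(4 - 10^{2} + 4 \cdot 10\right)} = - 36 \frac{16 + 34 \left(4 - 100 + 40\right)}{4 \left(4 - 100 + 40\right)} = - 36 \frac{16 + 34 \left(-56\right)}{4 \left(-56\right)} = - 36 \cdot \frac{1}{4} \left(- \frac{1}{56}\right) \left(16 - 1904\right) = - 36 \cdot \frac{1}{4} \left(- \frac{1}{56}\right) \left(-1888\right) = \left(-36\right) \frac{59}{7} = - \frac{2124}{7}$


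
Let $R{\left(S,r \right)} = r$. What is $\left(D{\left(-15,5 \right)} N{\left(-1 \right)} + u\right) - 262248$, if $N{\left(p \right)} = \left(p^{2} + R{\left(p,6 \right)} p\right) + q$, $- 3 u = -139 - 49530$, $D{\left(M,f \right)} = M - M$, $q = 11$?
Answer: $- \frac{737075}{3} \approx -2.4569 \cdot 10^{5}$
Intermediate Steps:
$D{\left(M,f \right)} = 0$
$u = \frac{49669}{3}$ ($u = - \frac{-139 - 49530}{3} = \left(- \frac{1}{3}\right) \left(-49669\right) = \frac{49669}{3} \approx 16556.0$)
$N{\left(p \right)} = 11 + p^{2} + 6 p$ ($N{\left(p \right)} = \left(p^{2} + 6 p\right) + 11 = 11 + p^{2} + 6 p$)
$\left(D{\left(-15,5 \right)} N{\left(-1 \right)} + u\right) - 262248 = \left(0 \left(11 + \left(-1\right)^{2} + 6 \left(-1\right)\right) + \frac{49669}{3}\right) - 262248 = \left(0 \left(11 + 1 - 6\right) + \frac{49669}{3}\right) - 262248 = \left(0 \cdot 6 + \frac{49669}{3}\right) - 262248 = \left(0 + \frac{49669}{3}\right) - 262248 = \frac{49669}{3} - 262248 = - \frac{737075}{3}$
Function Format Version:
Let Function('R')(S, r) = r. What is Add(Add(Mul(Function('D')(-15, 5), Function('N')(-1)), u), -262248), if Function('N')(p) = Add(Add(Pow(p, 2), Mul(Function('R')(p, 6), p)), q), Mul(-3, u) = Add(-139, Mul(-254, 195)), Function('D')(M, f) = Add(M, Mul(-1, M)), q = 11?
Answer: Rational(-737075, 3) ≈ -2.4569e+5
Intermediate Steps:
Function('D')(M, f) = 0
u = Rational(49669, 3) (u = Mul(Rational(-1, 3), Add(-139, Mul(-254, 195))) = Mul(Rational(-1, 3), Add(-139, -49530)) = Mul(Rational(-1, 3), -49669) = Rational(49669, 3) ≈ 16556.)
Function('N')(p) = Add(11, Pow(p, 2), Mul(6, p)) (Function('N')(p) = Add(Add(Pow(p, 2), Mul(6, p)), 11) = Add(11, Pow(p, 2), Mul(6, p)))
Add(Add(Mul(Function('D')(-15, 5), Function('N')(-1)), u), -262248) = Add(Add(Mul(0, Add(11, Pow(-1, 2), Mul(6, -1))), Rational(49669, 3)), -262248) = Add(Add(Mul(0, Add(11, 1, -6)), Rational(49669, 3)), -262248) = Add(Add(Mul(0, 6), Rational(49669, 3)), -262248) = Add(Add(0, Rational(49669, 3)), -262248) = Add(Rational(49669, 3), -262248) = Rational(-737075, 3)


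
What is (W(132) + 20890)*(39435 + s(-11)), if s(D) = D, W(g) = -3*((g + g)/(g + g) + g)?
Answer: 807837184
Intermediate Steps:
W(g) = -3 - 3*g (W(g) = -3*((2*g)/((2*g)) + g) = -3*((2*g)*(1/(2*g)) + g) = -3*(1 + g) = -3 - 3*g)
(W(132) + 20890)*(39435 + s(-11)) = ((-3 - 3*132) + 20890)*(39435 - 11) = ((-3 - 396) + 20890)*39424 = (-399 + 20890)*39424 = 20491*39424 = 807837184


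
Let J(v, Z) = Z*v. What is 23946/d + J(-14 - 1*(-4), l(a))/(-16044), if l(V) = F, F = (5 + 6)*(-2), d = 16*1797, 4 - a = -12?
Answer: 15744341/19220712 ≈ 0.81913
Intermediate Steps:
a = 16 (a = 4 - 1*(-12) = 4 + 12 = 16)
d = 28752
F = -22 (F = 11*(-2) = -22)
l(V) = -22
23946/d + J(-14 - 1*(-4), l(a))/(-16044) = 23946/28752 - 22*(-14 - 1*(-4))/(-16044) = 23946*(1/28752) - 22*(-14 + 4)*(-1/16044) = 3991/4792 - 22*(-10)*(-1/16044) = 3991/4792 + 220*(-1/16044) = 3991/4792 - 55/4011 = 15744341/19220712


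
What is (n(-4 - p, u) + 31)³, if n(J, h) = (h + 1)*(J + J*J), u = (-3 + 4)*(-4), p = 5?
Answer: -6331625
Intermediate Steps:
u = -4 (u = 1*(-4) = -4)
n(J, h) = (1 + h)*(J + J²)
(n(-4 - p, u) + 31)³ = ((-4 - 1*5)*(1 + (-4 - 1*5) - 4 + (-4 - 1*5)*(-4)) + 31)³ = ((-4 - 5)*(1 + (-4 - 5) - 4 + (-4 - 5)*(-4)) + 31)³ = (-9*(1 - 9 - 4 - 9*(-4)) + 31)³ = (-9*(1 - 9 - 4 + 36) + 31)³ = (-9*24 + 31)³ = (-216 + 31)³ = (-185)³ = -6331625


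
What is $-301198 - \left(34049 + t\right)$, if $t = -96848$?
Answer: $-238399$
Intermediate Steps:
$-301198 - \left(34049 + t\right) = -301198 - -62799 = -301198 + \left(-34049 + 96848\right) = -301198 + 62799 = -238399$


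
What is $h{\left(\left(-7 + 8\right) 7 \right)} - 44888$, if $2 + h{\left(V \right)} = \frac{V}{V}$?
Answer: $-44889$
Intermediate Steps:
$h{\left(V \right)} = -1$ ($h{\left(V \right)} = -2 + \frac{V}{V} = -2 + 1 = -1$)
$h{\left(\left(-7 + 8\right) 7 \right)} - 44888 = -1 - 44888 = -44889$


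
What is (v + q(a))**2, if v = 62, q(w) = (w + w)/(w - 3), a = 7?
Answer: 17161/4 ≈ 4290.3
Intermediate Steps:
q(w) = 2*w/(-3 + w) (q(w) = (2*w)/(-3 + w) = 2*w/(-3 + w))
(v + q(a))**2 = (62 + 2*7/(-3 + 7))**2 = (62 + 2*7/4)**2 = (62 + 2*7*(1/4))**2 = (62 + 7/2)**2 = (131/2)**2 = 17161/4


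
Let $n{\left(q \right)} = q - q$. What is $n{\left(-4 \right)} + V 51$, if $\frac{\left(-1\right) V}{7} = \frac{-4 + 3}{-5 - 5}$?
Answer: $- \frac{357}{10} \approx -35.7$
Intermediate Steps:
$V = - \frac{7}{10}$ ($V = - 7 \frac{-4 + 3}{-5 - 5} = - 7 \frac{1}{-10} \left(-1\right) = - 7 \left(\left(- \frac{1}{10}\right) \left(-1\right)\right) = \left(-7\right) \frac{1}{10} = - \frac{7}{10} \approx -0.7$)
$n{\left(q \right)} = 0$
$n{\left(-4 \right)} + V 51 = 0 - \frac{357}{10} = - \frac{357}{10}$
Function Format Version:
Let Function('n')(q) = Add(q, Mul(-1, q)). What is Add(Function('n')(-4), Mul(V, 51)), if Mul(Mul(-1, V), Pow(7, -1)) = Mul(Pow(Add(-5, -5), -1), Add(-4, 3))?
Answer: Rational(-357, 10) ≈ -35.700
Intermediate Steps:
V = Rational(-7, 10) (V = Mul(-7, Mul(Pow(Add(-5, -5), -1), Add(-4, 3))) = Mul(-7, Mul(Pow(-10, -1), -1)) = Mul(-7, Mul(Rational(-1, 10), -1)) = Mul(-7, Rational(1, 10)) = Rational(-7, 10) ≈ -0.70000)
Function('n')(q) = 0
Add(Function('n')(-4), Mul(V, 51)) = Add(0, Mul(Rational(-7, 10), 51)) = Add(0, Rational(-357, 10)) = Rational(-357, 10)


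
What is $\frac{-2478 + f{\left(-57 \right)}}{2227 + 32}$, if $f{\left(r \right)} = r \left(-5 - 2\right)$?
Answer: $- \frac{231}{251} \approx -0.92032$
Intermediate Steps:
$f{\left(r \right)} = - 7 r$ ($f{\left(r \right)} = r \left(-7\right) = - 7 r$)
$\frac{-2478 + f{\left(-57 \right)}}{2227 + 32} = \frac{-2478 - -399}{2227 + 32} = \frac{-2478 + 399}{2259} = \left(-2079\right) \frac{1}{2259} = - \frac{231}{251}$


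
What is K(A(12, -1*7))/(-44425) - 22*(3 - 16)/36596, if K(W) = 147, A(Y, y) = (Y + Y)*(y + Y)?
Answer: 3662969/812888650 ≈ 0.0045061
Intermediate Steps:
A(Y, y) = 2*Y*(Y + y) (A(Y, y) = (2*Y)*(Y + y) = 2*Y*(Y + y))
K(A(12, -1*7))/(-44425) - 22*(3 - 16)/36596 = 147/(-44425) - 22*(3 - 16)/36596 = 147*(-1/44425) - 22*(-13)*(1/36596) = -147/44425 + 286*(1/36596) = -147/44425 + 143/18298 = 3662969/812888650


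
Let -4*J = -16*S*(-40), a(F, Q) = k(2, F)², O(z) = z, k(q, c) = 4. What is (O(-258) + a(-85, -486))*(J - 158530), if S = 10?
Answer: 38751460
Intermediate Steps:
a(F, Q) = 16 (a(F, Q) = 4² = 16)
J = -1600 (J = -(-16*10)*(-40)/4 = -(-40)*(-40) = -¼*6400 = -1600)
(O(-258) + a(-85, -486))*(J - 158530) = (-258 + 16)*(-1600 - 158530) = -242*(-160130) = 38751460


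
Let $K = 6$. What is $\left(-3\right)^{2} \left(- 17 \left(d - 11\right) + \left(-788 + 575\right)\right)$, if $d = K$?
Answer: $-1152$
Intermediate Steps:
$d = 6$
$\left(-3\right)^{2} \left(- 17 \left(d - 11\right) + \left(-788 + 575\right)\right) = \left(-3\right)^{2} \left(- 17 \left(6 - 11\right) + \left(-788 + 575\right)\right) = 9 \left(\left(-17\right) \left(-5\right) - 213\right) = 9 \left(85 - 213\right) = 9 \left(-128\right) = -1152$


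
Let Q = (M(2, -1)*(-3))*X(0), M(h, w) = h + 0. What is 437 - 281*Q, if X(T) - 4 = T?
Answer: 7181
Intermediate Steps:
M(h, w) = h
X(T) = 4 + T
Q = -24 (Q = (2*(-3))*(4 + 0) = -6*4 = -24)
437 - 281*Q = 437 - 281*(-24) = 437 + 6744 = 7181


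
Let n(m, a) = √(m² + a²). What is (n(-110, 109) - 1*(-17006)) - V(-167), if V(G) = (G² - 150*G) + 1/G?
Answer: -6000810/167 + √23981 ≈ -35778.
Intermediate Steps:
n(m, a) = √(a² + m²)
V(G) = 1/G + G² - 150*G
(n(-110, 109) - 1*(-17006)) - V(-167) = (√(109² + (-110)²) - 1*(-17006)) - (1 + (-167)²*(-150 - 167))/(-167) = (√(11881 + 12100) + 17006) - (-1)*(1 + 27889*(-317))/167 = (√23981 + 17006) - (-1)*(1 - 8840813)/167 = (17006 + √23981) - (-1)*(-8840812)/167 = (17006 + √23981) - 1*8840812/167 = (17006 + √23981) - 8840812/167 = -6000810/167 + √23981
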